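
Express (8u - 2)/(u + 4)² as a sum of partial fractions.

(8u - 2) = A(u + 4) + B. At u = -4: B = 8·(-4) - 2 = -34. Coeff of u: A = 8
Result: 8/(u + 4) - 34/(u + 4)²


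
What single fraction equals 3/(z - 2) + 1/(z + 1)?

Common denominator (z - 2)(z + 1). Numerator: 3(z + 1) + 1(z - 2) = (3z + 3) + (z - 2) = 4z + 1
Result: (4z + 1)/[(z - 2)(z + 1)]


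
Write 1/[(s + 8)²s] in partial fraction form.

Cover-up at s=0: γ = 1/(0 + 8)² = 1/64. Cover-up at s=-8: β = 1/(-8 - 0) = -1/8. Comparing s² coeff: α = -γ = -1/64
Result: (-1/64)/(s + 8) - (1/8)/(s + 8)² + (1/64)/s


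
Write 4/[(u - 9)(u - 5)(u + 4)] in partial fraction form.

Using cover-up method: α = 1/13, β = -1/9, γ = 4/117
Result: (1/13)/(u - 9) - (1/9)/(u - 5) + (4/117)/(u + 4)


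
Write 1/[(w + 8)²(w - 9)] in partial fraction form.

Cover-up at w=9: γ = 1/(9 + 8)² = 1/289. Cover-up at w=-8: β = 1/(-8 - 9) = -1/17. Comparing w² coeff: α = -γ = -1/289
Result: (-1/289)/(w + 8) - (1/17)/(w + 8)² + (1/289)/(w - 9)


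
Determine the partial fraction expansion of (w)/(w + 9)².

(w) = α(w + 9) + β. At w = -9: β = 1·(-9) + 0 = -9. Coeff of w: α = 1
Result: 1/(w + 9) - 9/(w + 9)²


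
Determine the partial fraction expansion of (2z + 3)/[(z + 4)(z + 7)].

At z=-4: α = (2·(-4) + 3)/(-4 + 7) = -5/3. At z=-7: β = (2·(-7) + 3)/(-7 + 4) = 11/3
Result: (-5/3)/(z + 4) + (11/3)/(z + 7)


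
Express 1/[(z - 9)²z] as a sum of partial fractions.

Cover-up at z=0: C = 1/(0 - 9)² = 1/81. Cover-up at z=9: B = 1/(9 - 0) = 1/9. Comparing z² coeff: A = -C = -1/81
Result: (-1/81)/(z - 9) + (1/9)/(z - 9)² + (1/81)/z


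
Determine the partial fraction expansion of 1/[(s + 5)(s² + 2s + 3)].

Cover-up at s = -5: A = 1/((-5)² + 2·(-5) + 3) = 1/18. Then B = -A = -1/18, C = -A·(2 - 5) = 1/6
Result: (1/18)/(s + 5) - ((1/18)s - 1/6)/(s² + 2s + 3)


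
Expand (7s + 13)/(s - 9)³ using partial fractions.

(7s + 13) = P(s - 9)² + Q(s - 9) + R. At s = 9: R = 7·9 + 13 = 76. Coefficients: P = 0, Q = 7
Result: 7/(s - 9)² + 76/(s - 9)³


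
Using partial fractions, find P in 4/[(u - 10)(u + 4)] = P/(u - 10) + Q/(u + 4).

Cover-up at u = 10: P = 4/(10 + 4) = 4/14 = 2/7


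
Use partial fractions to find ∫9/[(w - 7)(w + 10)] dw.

Decompose: 9/[(w - 7)(w + 10)] = (9/17)/(w - 7) - (9/17)/(w + 10). Integrate each term: (9/17) ln|(w - 7)| - (9/17) ln|(w + 10)| + C


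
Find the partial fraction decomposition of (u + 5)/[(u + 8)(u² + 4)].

At u=-8: α = (1·(-8) + 5)/((-8)² + 4) = -3/68. β = -α = 3/68, γ = 1 - (-8)·α = 11/17
Result: (-3/68)/(u + 8) + ((3/68)u + 11/17)/(u² + 4)


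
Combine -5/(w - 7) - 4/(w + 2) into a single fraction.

Common denominator (w - 7)(w + 2). Numerator: -5(w + 2) - 4(w - 7) = (-5w - 10) - (4w - 28) = -9w + 18
Result: (-9w + 18)/[(w - 7)(w + 2)]


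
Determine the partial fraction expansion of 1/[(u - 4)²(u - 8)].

Cover-up at u=8: R = 1/(8 - 4)² = 1/16. Cover-up at u=4: Q = 1/(4 - 8) = -1/4. Comparing u² coeff: P = -R = -1/16
Result: (-1/16)/(u - 4) - (1/4)/(u - 4)² + (1/16)/(u - 8)


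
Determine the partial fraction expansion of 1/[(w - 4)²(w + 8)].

Cover-up at w=-8: γ = 1/(-8 - 4)² = 1/144. Cover-up at w=4: β = 1/(4 + 8) = 1/12. Comparing w² coeff: α = -γ = -1/144
Result: (-1/144)/(w - 4) + (1/12)/(w - 4)² + (1/144)/(w + 8)


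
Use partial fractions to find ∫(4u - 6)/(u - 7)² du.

Decompose: A = 4, B = 4·7 - 6 = 22, so (4u - 6)/(u - 7)² = 4/(u - 7) + 22/(u - 7)². Integrate: ∫ A/(u - 7) du = 4 ln|(u - 7)|; ∫ B/(u - 7)² du = -22/(u - 7). Sum: 4 ln|(u - 7)| - 22/(u - 7) + C


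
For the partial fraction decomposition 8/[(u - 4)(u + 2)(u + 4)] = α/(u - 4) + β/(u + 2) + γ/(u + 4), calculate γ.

Cover-up at u = -4: γ = 8/[(-4 - 4)(-4 + 2)] = 8/[(-8)(-2)] = 8/16 = 1/2


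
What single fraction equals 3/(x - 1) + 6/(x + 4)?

Common denominator (x - 1)(x + 4). Numerator: 3(x + 4) + 6(x - 1) = (3x + 12) + (6x - 6) = 9x + 6
Result: (9x + 6)/[(x - 1)(x + 4)]


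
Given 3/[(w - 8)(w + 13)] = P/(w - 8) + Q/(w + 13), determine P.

Cover-up at w = 8: P = 3/(8 + 13) = 3/21 = 1/7


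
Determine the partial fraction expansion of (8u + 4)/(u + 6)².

(8u + 4) = α(u + 6) + β. At u = -6: β = 8·(-6) + 4 = -44. Coeff of u: α = 8
Result: 8/(u + 6) - 44/(u + 6)²


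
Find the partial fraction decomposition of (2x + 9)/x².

(2x + 9) = Ax + B. At x = 0: B = 2·0 + 9 = 9. Coeff of x: A = 2
Result: 2/x + 9/x²


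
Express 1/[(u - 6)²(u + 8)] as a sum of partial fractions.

Cover-up at u=-8: C = 1/(-8 - 6)² = 1/196. Cover-up at u=6: B = 1/(6 + 8) = 1/14. Comparing u² coeff: A = -C = -1/196
Result: (-1/196)/(u - 6) + (1/14)/(u - 6)² + (1/196)/(u + 8)


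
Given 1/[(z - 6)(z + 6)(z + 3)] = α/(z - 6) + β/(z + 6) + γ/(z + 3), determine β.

Cover-up at z = -6: β = 1/[(-6 - 6)(-6 + 3)] = 1/[(-12)(-3)] = 1/36


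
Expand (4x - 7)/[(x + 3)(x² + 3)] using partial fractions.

At x=-3: α = (4·(-3) - 7)/((-3)² + 3) = -19/12. β = -α = 19/12, γ = 4 - (-3)·α = -3/4
Result: (-19/12)/(x + 3) + ((19/12)x - 3/4)/(x² + 3)


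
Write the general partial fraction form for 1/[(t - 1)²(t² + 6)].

Repeated linear + quadratic: α/(t - 1) + β/(t - 1)² + (γt + δ)/(t² + 6)


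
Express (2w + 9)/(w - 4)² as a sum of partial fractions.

(2w + 9) = α(w - 4) + β. At w = 4: β = 2·4 + 9 = 17. Coeff of w: α = 2
Result: 2/(w - 4) + 17/(w - 4)²


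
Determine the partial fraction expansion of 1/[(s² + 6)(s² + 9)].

Coefficient matching gives A = C = 0, B = 1/(9-6) = 1/3, D = -B = -1/3
Result: (1/3)/(s² + 6) - (1/3)/(s² + 9)


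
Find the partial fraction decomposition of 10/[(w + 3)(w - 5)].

10/(w + 3)(w - 5) = A/(w + 3) + B/(w - 5). A = 10/(-3 - 5) = -5/4, B = 10/(5 + 3) = 5/4
Result: (-5/4)/(w + 3) + (5/4)/(w - 5)


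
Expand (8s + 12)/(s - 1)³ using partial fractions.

(8s + 12) = P(s - 1)² + Q(s - 1) + R. At s = 1: R = 8·1 + 12 = 20. Coefficients: P = 0, Q = 8
Result: 8/(s - 1)² + 20/(s - 1)³


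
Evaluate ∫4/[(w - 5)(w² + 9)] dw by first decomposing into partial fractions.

Cover-up at w=5: A = 4/(5²+9) = 2/17. Coeff matching: B = -2/17, C = -10/17. Decomposition: (2/17)/(w - 5) - ((2/17)w + 10/17)/(w² + 9). Integrate: linear → ln, quadratic → (1/2)ln + arctan: (2/17) ln|(w - 5)| - (1/17) ln(w² + 9) - (10/51) arctan(w/3) + C


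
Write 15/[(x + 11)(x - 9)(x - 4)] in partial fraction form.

Using cover-up method: P = 1/20, Q = 3/20, R = -1/5
Result: (1/20)/(x + 11) + (3/20)/(x - 9) - (1/5)/(x - 4)


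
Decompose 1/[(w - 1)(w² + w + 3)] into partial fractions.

Cover-up at w = 1: A = 1/(1² + 1·1 + 3) = 1/5. Then B = -A = -1/5, C = -A·(1 + 1) = -2/5
Result: (1/5)/(w - 1) - ((1/5)w + 2/5)/(w² + w + 3)


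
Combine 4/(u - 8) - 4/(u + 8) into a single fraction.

Common denominator (u - 8)(u + 8). Numerator: 4(u + 8) - 4(u - 8) = (4u + 32) - (4u - 32) = 64
Result: (64)/[(u - 8)(u + 8)]


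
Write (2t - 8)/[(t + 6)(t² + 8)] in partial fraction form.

At t=-6: P = (2·(-6) - 8)/((-6)² + 8) = -5/11. Q = -P = 5/11, R = 2 - (-6)·P = -8/11
Result: (-5/11)/(t + 6) + ((5/11)t - 8/11)/(t² + 8)


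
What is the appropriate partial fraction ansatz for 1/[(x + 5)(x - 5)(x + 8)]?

Three distinct linear factors: P/(x + 5) + Q/(x - 5) + R/(x + 8)


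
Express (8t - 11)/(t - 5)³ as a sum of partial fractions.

(8t - 11) = α(t - 5)² + β(t - 5) + γ. At t = 5: γ = 8·5 - 11 = 29. Coefficients: α = 0, β = 8
Result: 8/(t - 5)² + 29/(t - 5)³


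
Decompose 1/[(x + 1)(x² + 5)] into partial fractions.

Cover-up at x = -1: A = 1/((-1)² + 5) = 1/6. Then B = -A = -1/6, C = -A·(0 - 1) = 1/6
Result: (1/6)/(x + 1) - ((1/6)x - 1/6)/(x² + 5)


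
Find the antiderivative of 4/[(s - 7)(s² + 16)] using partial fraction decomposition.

Cover-up at s=7: α = 4/(7²+16) = 4/65. Coeff matching: β = -4/65, γ = -28/65. Decomposition: (4/65)/(s - 7) - ((4/65)s + 28/65)/(s² + 16). Integrate: linear → ln, quadratic → (1/2)ln + arctan: (4/65) ln|(s - 7)| - (2/65) ln(s² + 16) - (7/65) arctan(s/4) + C


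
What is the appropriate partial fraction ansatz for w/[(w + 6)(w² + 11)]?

Linear + irreducible quadratic: P/(w + 6) + (Qw + R)/(w² + 11)


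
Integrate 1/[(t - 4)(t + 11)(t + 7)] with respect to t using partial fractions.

Cover-up: α = 1/165, β = 1/60, γ = -1/44. Decomposition: (1/165)/(t - 4) + (1/60)/(t + 11) - (1/44)/(t + 7). Integrate each term: (1/165) ln|(t - 4)| + (1/60) ln|(t + 11)| - (1/44) ln|(t + 7)| + C


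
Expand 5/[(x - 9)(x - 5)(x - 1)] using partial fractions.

Using cover-up method: A = 5/32, B = -5/16, C = 5/32
Result: (5/32)/(x - 9) - (5/16)/(x - 5) + (5/32)/(x - 1)


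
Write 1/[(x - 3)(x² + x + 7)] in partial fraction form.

Cover-up at x = 3: A = 1/(3² + 1·3 + 7) = 1/19. Then B = -A = -1/19, C = -A·(1 + 3) = -4/19
Result: (1/19)/(x - 3) - ((1/19)x + 4/19)/(x² + x + 7)


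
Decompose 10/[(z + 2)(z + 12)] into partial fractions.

10/(z + 2)(z + 12) = α/(z + 2) + β/(z + 12). α = 10/(-2 + 12) = 1, β = 10/(-12 + 2) = -1
Result: 1/(z + 2) - 1/(z + 12)


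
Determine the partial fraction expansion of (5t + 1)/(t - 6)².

(5t + 1) = A(t - 6) + B. At t = 6: B = 5·6 + 1 = 31. Coeff of t: A = 5
Result: 5/(t - 6) + 31/(t - 6)²


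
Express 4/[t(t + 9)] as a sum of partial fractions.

4/t(t + 9) = P/t + Q/(t + 9). P = 4/(0 + 9) = 4/9, Q = 4/(-9 - 0) = -4/9
Result: (4/9)/t - (4/9)/(t + 9)


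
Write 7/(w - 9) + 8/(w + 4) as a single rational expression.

Common denominator (w - 9)(w + 4). Numerator: 7(w + 4) + 8(w - 9) = (7w + 28) + (8w - 72) = 15w - 44
Result: (15w - 44)/[(w - 9)(w + 4)]


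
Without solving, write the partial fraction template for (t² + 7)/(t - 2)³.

Repeated linear factor (power 3): α/(t - 2) + β/(t - 2)² + γ/(t - 2)³


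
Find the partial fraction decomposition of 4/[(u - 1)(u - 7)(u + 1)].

Using cover-up method: α = -1/3, β = 1/12, γ = 1/4
Result: (-1/3)/(u - 1) + (1/12)/(u - 7) + (1/4)/(u + 1)


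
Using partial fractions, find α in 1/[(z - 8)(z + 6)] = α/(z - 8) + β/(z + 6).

Cover-up at z = 8: α = 1/(8 + 6) = 1/14


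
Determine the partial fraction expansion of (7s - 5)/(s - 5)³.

(7s - 5) = α(s - 5)² + β(s - 5) + γ. At s = 5: γ = 7·5 - 5 = 30. Coefficients: α = 0, β = 7
Result: 7/(s - 5)² + 30/(s - 5)³


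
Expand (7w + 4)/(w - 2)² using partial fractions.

(7w + 4) = A(w - 2) + B. At w = 2: B = 7·2 + 4 = 18. Coeff of w: A = 7
Result: 7/(w - 2) + 18/(w - 2)²


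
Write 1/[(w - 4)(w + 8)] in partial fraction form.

1/(w - 4)(w + 8) = P/(w - 4) + Q/(w + 8). P = 1/(4 + 8) = 1/12, Q = 1/(-8 - 4) = -1/12
Result: (1/12)/(w - 4) - (1/12)/(w + 8)


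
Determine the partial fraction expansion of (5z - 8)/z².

(5z - 8) = Pz + Q. At z = 0: Q = 5·0 - 8 = -8. Coeff of z: P = 5
Result: 5/z - 8/z²


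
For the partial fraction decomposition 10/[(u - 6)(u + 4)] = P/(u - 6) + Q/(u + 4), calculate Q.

Cover-up at u = -4: Q = 10/(-4 - 6) = -10/10 = -1


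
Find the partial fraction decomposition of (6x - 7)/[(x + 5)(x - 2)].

At x=-5: A = (6·(-5) - 7)/(-5 - 2) = 37/7. At x=2: B = (6·2 - 7)/(2 + 5) = 5/7
Result: (37/7)/(x + 5) + (5/7)/(x - 2)


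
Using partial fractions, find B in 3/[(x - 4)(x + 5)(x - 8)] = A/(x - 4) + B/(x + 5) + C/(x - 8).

Cover-up at x = -5: B = 3/[(-5 - 4)(-5 - 8)] = 3/[(-9)(-13)] = 3/117 = 1/39


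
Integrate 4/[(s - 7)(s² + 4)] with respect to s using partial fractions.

Cover-up at s=7: α = 4/(7²+4) = 4/53. Coeff matching: β = -4/53, γ = -28/53. Decomposition: (4/53)/(s - 7) - ((4/53)s + 28/53)/(s² + 4). Integrate: linear → ln, quadratic → (1/2)ln + arctan: (4/53) ln|(s - 7)| - (2/53) ln(s² + 4) - (14/53) arctan(s/2) + C


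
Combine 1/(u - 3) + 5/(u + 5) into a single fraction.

Common denominator (u - 3)(u + 5). Numerator: 1(u + 5) + 5(u - 3) = (u + 5) + (5u - 15) = 6u - 10
Result: (6u - 10)/[(u - 3)(u + 5)]


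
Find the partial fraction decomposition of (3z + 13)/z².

(3z + 13) = αz + β. At z = 0: β = 3·0 + 13 = 13. Coeff of z: α = 3
Result: 3/z + 13/z²


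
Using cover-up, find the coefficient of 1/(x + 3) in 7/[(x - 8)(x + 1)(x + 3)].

Cover (x + 3), set x=-3: 7/[(-3 - 8)(-3 + 1)] = 7/22


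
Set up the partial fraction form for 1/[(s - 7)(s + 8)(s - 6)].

Three distinct linear factors: P/(s - 7) + Q/(s + 8) + R/(s - 6)


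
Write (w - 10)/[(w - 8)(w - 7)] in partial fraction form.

At w=8: α = (1·8 - 10)/(8 - 7) = -2. At w=7: β = (1·7 - 10)/(7 - 8) = 3
Result: -2/(w - 8) + 3/(w - 7)


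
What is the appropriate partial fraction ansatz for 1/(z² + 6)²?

Repeated quadratic factor: (Pz + Q)/(z² + 6) + (Rz + S)/(z² + 6)²


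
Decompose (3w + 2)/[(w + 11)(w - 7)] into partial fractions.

At w=-11: P = (3·(-11) + 2)/(-11 - 7) = 31/18. At w=7: Q = (3·7 + 2)/(7 + 11) = 23/18
Result: (31/18)/(w + 11) + (23/18)/(w - 7)


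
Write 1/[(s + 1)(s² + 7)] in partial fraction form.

Cover-up at s = -1: α = 1/((-1)² + 7) = 1/8. Then β = -α = -1/8, γ = -α·(0 - 1) = 1/8
Result: (1/8)/(s + 1) - ((1/8)s - 1/8)/(s² + 7)


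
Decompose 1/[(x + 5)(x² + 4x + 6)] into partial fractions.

Cover-up at x = -5: P = 1/((-5)² + 4·(-5) + 6) = 1/11. Then Q = -P = -1/11, R = -P·(4 - 5) = 1/11
Result: (1/11)/(x + 5) - ((1/11)x - 1/11)/(x² + 4x + 6)


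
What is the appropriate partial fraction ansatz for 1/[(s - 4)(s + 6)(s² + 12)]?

Two linear + quadratic: A/(s - 4) + B/(s + 6) + (Cs + D)/(s² + 12)


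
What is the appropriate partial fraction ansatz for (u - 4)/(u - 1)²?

Repeated linear factor: P/(u - 1) + Q/(u - 1)²


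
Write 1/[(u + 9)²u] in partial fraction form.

Cover-up at u=0: R = 1/(0 + 9)² = 1/81. Cover-up at u=-9: Q = 1/(-9 - 0) = -1/9. Comparing u² coeff: P = -R = -1/81
Result: (-1/81)/(u + 9) - (1/9)/(u + 9)² + (1/81)/u


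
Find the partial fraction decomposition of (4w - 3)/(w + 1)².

(4w - 3) = P(w + 1) + Q. At w = -1: Q = 4·(-1) - 3 = -7. Coeff of w: P = 4
Result: 4/(w + 1) - 7/(w + 1)²


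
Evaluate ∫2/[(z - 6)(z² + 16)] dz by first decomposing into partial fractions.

Cover-up at z=6: A = 2/(6²+16) = 1/26. Coeff matching: B = -1/26, C = -3/13. Decomposition: (1/26)/(z - 6) - ((1/26)z + 3/13)/(z² + 16). Integrate: linear → ln, quadratic → (1/2)ln + arctan: (1/26) ln|(z - 6)| - (1/52) ln(z² + 16) - (3/52) arctan(z/4) + C


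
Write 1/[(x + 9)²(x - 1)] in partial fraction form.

Cover-up at x=1: R = 1/(1 + 9)² = 1/100. Cover-up at x=-9: Q = 1/(-9 - 1) = -1/10. Comparing x² coeff: P = -R = -1/100
Result: (-1/100)/(x + 9) - (1/10)/(x + 9)² + (1/100)/(x - 1)


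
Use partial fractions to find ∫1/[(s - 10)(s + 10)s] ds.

Cover-up: α = 1/200, β = 1/200, γ = -1/100. Decomposition: (1/200)/(s - 10) + (1/200)/(s + 10) - (1/100)/s. Integrate each term: (1/200) ln|(s - 10)| + (1/200) ln|(s + 10)| - (1/100) ln|s| + C


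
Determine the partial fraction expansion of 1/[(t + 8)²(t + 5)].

Cover-up at t=-5: γ = 1/(-5 + 8)² = 1/9. Cover-up at t=-8: β = 1/(-8 + 5) = -1/3. Comparing t² coeff: α = -γ = -1/9
Result: (-1/9)/(t + 8) - (1/3)/(t + 8)² + (1/9)/(t + 5)


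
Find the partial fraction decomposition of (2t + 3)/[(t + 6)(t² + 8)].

At t=-6: A = (2·(-6) + 3)/((-6)² + 8) = -9/44. B = -A = 9/44, C = 2 - (-6)·A = 17/22
Result: (-9/44)/(t + 6) + ((9/44)t + 17/22)/(t² + 8)


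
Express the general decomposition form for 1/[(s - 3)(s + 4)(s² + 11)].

Two linear + quadratic: P/(s - 3) + Q/(s + 4) + (Rs + S)/(s² + 11)


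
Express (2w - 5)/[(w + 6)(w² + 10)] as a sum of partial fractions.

At w=-6: A = (2·(-6) - 5)/((-6)² + 10) = -17/46. B = -A = 17/46, C = 2 - (-6)·A = -5/23
Result: (-17/46)/(w + 6) + ((17/46)w - 5/23)/(w² + 10)


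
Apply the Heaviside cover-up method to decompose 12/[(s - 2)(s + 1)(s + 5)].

Cover (s - 2), s=2: P = 12/[(2 + 1)(2 + 5)] = 4/7. Cover (s + 1), s=-1: Q = 12/[(-1 - 2)(-1 + 5)] = -1. Cover (s + 5), s=-5: R = 12/[(-5 - 2)(-5 + 1)] = 3/7.
Result: (4/7)/(s - 2) - 1/(s + 1) + (3/7)/(s + 5)


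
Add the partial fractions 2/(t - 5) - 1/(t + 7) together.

Common denominator (t - 5)(t + 7). Numerator: 2(t + 7) - 1(t - 5) = (2t + 14) - (t - 5) = t + 19
Result: (t + 19)/[(t - 5)(t + 7)]


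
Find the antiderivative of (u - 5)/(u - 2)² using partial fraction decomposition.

Decompose: A = 1, B = 1·2 - 5 = -3, so (u - 5)/(u - 2)² = 1/(u - 2) - 3/(u - 2)². Integrate: ∫ A/(u - 2) du = ln|(u - 2)|; ∫ B/(u - 2)² du = 3/(u - 2). Sum: ln|(u - 2)| + 3/(u - 2) + C


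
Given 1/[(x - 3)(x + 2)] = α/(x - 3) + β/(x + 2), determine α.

Cover-up at x = 3: α = 1/(3 + 2) = 1/5


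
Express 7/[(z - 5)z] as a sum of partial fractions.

7/(z - 5)z = α/(z - 5) + β/z. α = 7/(5 - 0) = 7/5, β = 7/(0 - 5) = -7/5
Result: (7/5)/(z - 5) - (7/5)/z


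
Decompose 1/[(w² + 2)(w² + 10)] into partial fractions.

Coefficient matching gives A = C = 0, B = 1/(10-2) = 1/8, D = -B = -1/8
Result: (1/8)/(w² + 2) - (1/8)/(w² + 10)


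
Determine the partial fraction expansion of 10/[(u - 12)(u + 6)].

10/(u - 12)(u + 6) = A/(u - 12) + B/(u + 6). A = 10/(12 + 6) = 5/9, B = 10/(-6 - 12) = -5/9
Result: (5/9)/(u - 12) - (5/9)/(u + 6)


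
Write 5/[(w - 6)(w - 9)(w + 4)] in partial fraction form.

Using cover-up method: P = -1/6, Q = 5/39, R = 1/26
Result: (-1/6)/(w - 6) + (5/39)/(w - 9) + (1/26)/(w + 4)


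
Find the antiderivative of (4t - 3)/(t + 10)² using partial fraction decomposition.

Decompose: P = 4, Q = 4·(-10) - 3 = -43, so (4t - 3)/(t + 10)² = 4/(t + 10) - 43/(t + 10)². Integrate: ∫ P/(t + 10) dt = 4 ln|(t + 10)|; ∫ Q/(t + 10)² dt = 43/(t + 10). Sum: 4 ln|(t + 10)| + 43/(t + 10) + C


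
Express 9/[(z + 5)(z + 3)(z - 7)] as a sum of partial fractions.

Using cover-up method: α = 3/8, β = -9/20, γ = 3/40
Result: (3/8)/(z + 5) - (9/20)/(z + 3) + (3/40)/(z - 7)


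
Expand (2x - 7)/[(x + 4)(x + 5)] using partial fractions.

At x=-4: α = (2·(-4) - 7)/(-4 + 5) = -15. At x=-5: β = (2·(-5) - 7)/(-5 + 4) = 17
Result: -15/(x + 4) + 17/(x + 5)


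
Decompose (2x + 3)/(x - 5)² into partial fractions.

(2x + 3) = A(x - 5) + B. At x = 5: B = 2·5 + 3 = 13. Coeff of x: A = 2
Result: 2/(x - 5) + 13/(x - 5)²


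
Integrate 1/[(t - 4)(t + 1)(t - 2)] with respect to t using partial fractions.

Cover-up: α = 1/10, β = 1/15, γ = -1/6. Decomposition: (1/10)/(t - 4) + (1/15)/(t + 1) - (1/6)/(t - 2). Integrate each term: (1/10) ln|(t - 4)| + (1/15) ln|(t + 1)| - (1/6) ln|(t - 2)| + C


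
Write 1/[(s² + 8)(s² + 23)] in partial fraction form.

Coefficient matching gives A = C = 0, B = 1/(23-8) = 1/15, D = -B = -1/15
Result: (1/15)/(s² + 8) - (1/15)/(s² + 23)


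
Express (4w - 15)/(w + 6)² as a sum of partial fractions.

(4w - 15) = α(w + 6) + β. At w = -6: β = 4·(-6) - 15 = -39. Coeff of w: α = 4
Result: 4/(w + 6) - 39/(w + 6)²


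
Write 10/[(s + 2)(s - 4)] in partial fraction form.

10/(s + 2)(s - 4) = P/(s + 2) + Q/(s - 4). P = 10/(-2 - 4) = -5/3, Q = 10/(4 + 2) = 5/3
Result: (-5/3)/(s + 2) + (5/3)/(s - 4)


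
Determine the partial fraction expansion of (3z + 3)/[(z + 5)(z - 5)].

At z=-5: P = (3·(-5) + 3)/(-5 - 5) = 6/5. At z=5: Q = (3·5 + 3)/(5 + 5) = 9/5
Result: (6/5)/(z + 5) + (9/5)/(z - 5)


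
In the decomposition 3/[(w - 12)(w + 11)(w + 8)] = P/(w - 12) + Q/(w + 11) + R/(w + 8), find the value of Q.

Cover-up at w = -11: Q = 3/[(-11 - 12)(-11 + 8)] = 3/[(-23)(-3)] = 3/69 = 1/23


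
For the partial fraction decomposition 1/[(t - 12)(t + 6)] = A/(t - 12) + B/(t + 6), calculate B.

Cover-up at t = -6: B = 1/(-6 - 12) = -1/18


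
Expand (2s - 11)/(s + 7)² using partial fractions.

(2s - 11) = P(s + 7) + Q. At s = -7: Q = 2·(-7) - 11 = -25. Coeff of s: P = 2
Result: 2/(s + 7) - 25/(s + 7)²


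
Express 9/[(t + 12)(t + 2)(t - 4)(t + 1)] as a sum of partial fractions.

Using Heaviside cover-up: (-9/1760)/(t + 12) + (3/20)/(t + 2) + (3/160)/(t - 4) - (9/55)/(t + 1)


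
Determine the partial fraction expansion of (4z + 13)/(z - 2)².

(4z + 13) = A(z - 2) + B. At z = 2: B = 4·2 + 13 = 21. Coeff of z: A = 4
Result: 4/(z - 2) + 21/(z - 2)²


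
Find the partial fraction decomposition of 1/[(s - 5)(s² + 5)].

Cover-up at s = 5: A = 1/(5² + 5) = 1/30. Then B = -A = -1/30, C = -A·(0 + 5) = -1/6
Result: (1/30)/(s - 5) - ((1/30)s + 1/6)/(s² + 5)


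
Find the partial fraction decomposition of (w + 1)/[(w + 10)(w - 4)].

At w=-10: A = (1·(-10) + 1)/(-10 - 4) = 9/14. At w=4: B = (1·4 + 1)/(4 + 10) = 5/14
Result: (9/14)/(w + 10) + (5/14)/(w - 4)


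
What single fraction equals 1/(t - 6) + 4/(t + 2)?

Common denominator (t - 6)(t + 2). Numerator: 1(t + 2) + 4(t - 6) = (t + 2) + (4t - 24) = 5t - 22
Result: (5t - 22)/[(t - 6)(t + 2)]


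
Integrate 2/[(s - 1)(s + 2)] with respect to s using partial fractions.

Decompose: 2/[(s - 1)(s + 2)] = (2/3)/(s - 1) - (2/3)/(s + 2). Integrate each term: (2/3) ln|(s - 1)| - (2/3) ln|(s + 2)| + C


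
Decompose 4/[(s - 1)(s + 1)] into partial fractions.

4/(s - 1)(s + 1) = P/(s - 1) + Q/(s + 1). P = 4/(1 + 1) = 2, Q = 4/(-1 - 1) = -2
Result: 2/(s - 1) - 2/(s + 1)


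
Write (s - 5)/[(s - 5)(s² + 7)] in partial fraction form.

At s=5: A = (1·5 - 5)/(5² + 7) = 0. B = -A = 0, C = 1 - 5·A = 1
Result: (1)/(s² + 7)


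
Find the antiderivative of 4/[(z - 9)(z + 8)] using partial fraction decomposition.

Decompose: 4/[(z - 9)(z + 8)] = (4/17)/(z - 9) - (4/17)/(z + 8). Integrate each term: (4/17) ln|(z - 9)| - (4/17) ln|(z + 8)| + C


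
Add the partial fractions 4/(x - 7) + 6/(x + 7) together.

Common denominator (x - 7)(x + 7). Numerator: 4(x + 7) + 6(x - 7) = (4x + 28) + (6x - 42) = 10x - 14
Result: (10x - 14)/[(x - 7)(x + 7)]


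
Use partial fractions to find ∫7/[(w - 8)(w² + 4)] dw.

Cover-up at w=8: α = 7/(8²+4) = 7/68. Coeff matching: β = -7/68, γ = -14/17. Decomposition: (7/68)/(w - 8) - ((7/68)w + 14/17)/(w² + 4). Integrate: linear → ln, quadratic → (1/2)ln + arctan: (7/68) ln|(w - 8)| - (7/136) ln(w² + 4) - (7/17) arctan(w/2) + C


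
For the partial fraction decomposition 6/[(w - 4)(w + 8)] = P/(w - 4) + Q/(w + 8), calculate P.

Cover-up at w = 4: P = 6/(4 + 8) = 6/12 = 1/2


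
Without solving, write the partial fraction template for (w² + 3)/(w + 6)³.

Repeated linear factor (power 3): α/(w + 6) + β/(w + 6)² + γ/(w + 6)³


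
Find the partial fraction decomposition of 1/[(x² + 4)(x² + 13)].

Coefficient matching gives P = R = 0, Q = 1/(13-4) = 1/9, S = -Q = -1/9
Result: (1/9)/(x² + 4) - (1/9)/(x² + 13)


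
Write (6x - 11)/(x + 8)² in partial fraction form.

(6x - 11) = P(x + 8) + Q. At x = -8: Q = 6·(-8) - 11 = -59. Coeff of x: P = 6
Result: 6/(x + 8) - 59/(x + 8)²


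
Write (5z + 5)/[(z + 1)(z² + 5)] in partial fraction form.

At z=-1: A = (5·(-1) + 5)/((-1)² + 5) = 0. B = -A = 0, C = 5 - (-1)·A = 5
Result: (5)/(z² + 5)


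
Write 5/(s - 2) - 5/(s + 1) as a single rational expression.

Common denominator (s - 2)(s + 1). Numerator: 5(s + 1) - 5(s - 2) = (5s + 5) - (5s - 10) = 15
Result: (15)/[(s - 2)(s + 1)]


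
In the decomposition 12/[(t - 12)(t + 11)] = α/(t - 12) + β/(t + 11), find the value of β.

Cover-up at t = -11: β = 12/(-11 - 12) = -12/23


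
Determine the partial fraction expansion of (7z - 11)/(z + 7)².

(7z - 11) = α(z + 7) + β. At z = -7: β = 7·(-7) - 11 = -60. Coeff of z: α = 7
Result: 7/(z + 7) - 60/(z + 7)²


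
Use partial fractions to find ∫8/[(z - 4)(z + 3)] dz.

Decompose: 8/[(z - 4)(z + 3)] = (8/7)/(z - 4) - (8/7)/(z + 3). Integrate each term: (8/7) ln|(z - 4)| - (8/7) ln|(z + 3)| + C


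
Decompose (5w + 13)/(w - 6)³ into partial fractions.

(5w + 13) = α(w - 6)² + β(w - 6) + γ. At w = 6: γ = 5·6 + 13 = 43. Coefficients: α = 0, β = 5
Result: 5/(w - 6)² + 43/(w - 6)³


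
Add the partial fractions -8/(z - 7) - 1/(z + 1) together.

Common denominator (z - 7)(z + 1). Numerator: -8(z + 1) - 1(z - 7) = (-8z - 8) - (z - 7) = -9z - 1
Result: (-9z - 1)/[(z - 7)(z + 1)]


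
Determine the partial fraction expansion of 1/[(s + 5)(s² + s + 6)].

Cover-up at s = -5: α = 1/((-5)² + 1·(-5) + 6) = 1/26. Then β = -α = -1/26, γ = -α·(1 - 5) = 2/13
Result: (1/26)/(s + 5) - ((1/26)s - 2/13)/(s² + s + 6)


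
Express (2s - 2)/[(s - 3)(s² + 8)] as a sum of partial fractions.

At s=3: A = (2·3 - 2)/(3² + 8) = 4/17. B = -A = -4/17, C = 2 - 3·A = 22/17
Result: (4/17)/(s - 3) - ((4/17)s - 22/17)/(s² + 8)


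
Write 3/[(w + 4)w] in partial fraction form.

3/(w + 4)w = A/(w + 4) + B/w. A = 3/(-4 - 0) = -3/4, B = 3/(0 + 4) = 3/4
Result: (-3/4)/(w + 4) + (3/4)/w


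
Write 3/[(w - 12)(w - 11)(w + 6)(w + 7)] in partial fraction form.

Using Heaviside cover-up: (1/114)/(w - 12) - (1/102)/(w - 11) + (1/102)/(w + 6) - (1/114)/(w + 7)


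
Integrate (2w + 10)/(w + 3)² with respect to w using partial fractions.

Decompose: P = 2, Q = 2·(-3) + 10 = 4, so (2w + 10)/(w + 3)² = 2/(w + 3) + 4/(w + 3)². Integrate: ∫ P/(w + 3) dw = 2 ln|(w + 3)|; ∫ Q/(w + 3)² dw = -4/(w + 3). Sum: 2 ln|(w + 3)| - 4/(w + 3) + C


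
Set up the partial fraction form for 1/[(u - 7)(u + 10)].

Distinct linear factors: A/(u - 7) + B/(u + 10)


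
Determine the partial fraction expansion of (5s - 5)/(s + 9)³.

(5s - 5) = α(s + 9)² + β(s + 9) + γ. At s = -9: γ = 5·(-9) - 5 = -50. Coefficients: α = 0, β = 5
Result: 5/(s + 9)² - 50/(s + 9)³


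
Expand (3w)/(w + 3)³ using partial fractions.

(3w) = P(w + 3)² + Q(w + 3) + R. At w = -3: R = 3·(-3) + 0 = -9. Coefficients: P = 0, Q = 3
Result: 3/(w + 3)² - 9/(w + 3)³


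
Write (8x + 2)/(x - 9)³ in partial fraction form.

(8x + 2) = α(x - 9)² + β(x - 9) + γ. At x = 9: γ = 8·9 + 2 = 74. Coefficients: α = 0, β = 8
Result: 8/(x - 9)² + 74/(x - 9)³


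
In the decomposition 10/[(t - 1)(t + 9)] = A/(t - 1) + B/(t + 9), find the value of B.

Cover-up at t = -9: B = 10/(-9 - 1) = -10/10 = -1


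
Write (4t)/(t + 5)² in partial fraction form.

(4t) = α(t + 5) + β. At t = -5: β = 4·(-5) + 0 = -20. Coeff of t: α = 4
Result: 4/(t + 5) - 20/(t + 5)²


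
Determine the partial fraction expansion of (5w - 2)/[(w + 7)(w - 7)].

At w=-7: A = (5·(-7) - 2)/(-7 - 7) = 37/14. At w=7: B = (5·7 - 2)/(7 + 7) = 33/14
Result: (37/14)/(w + 7) + (33/14)/(w - 7)


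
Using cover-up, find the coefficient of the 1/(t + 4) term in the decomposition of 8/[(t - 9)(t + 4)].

Cover (t + 4), set t=-4: 8/((t - 9) at t=-4) = 8/(-13) = -8/13


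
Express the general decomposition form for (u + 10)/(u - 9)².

Repeated linear factor: α/(u - 9) + β/(u - 9)²


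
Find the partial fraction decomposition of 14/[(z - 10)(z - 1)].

14/(z - 10)(z - 1) = α/(z - 10) + β/(z - 1). α = 14/(10 - 1) = 14/9, β = 14/(1 - 10) = -14/9
Result: (14/9)/(z - 10) - (14/9)/(z - 1)


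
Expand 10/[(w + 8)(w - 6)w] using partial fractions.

Using cover-up method: A = 5/56, B = 5/42, C = -5/24
Result: (5/56)/(w + 8) + (5/42)/(w - 6) - (5/24)/w


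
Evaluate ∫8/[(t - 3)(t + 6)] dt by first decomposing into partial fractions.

Decompose: 8/[(t - 3)(t + 6)] = (8/9)/(t - 3) - (8/9)/(t + 6). Integrate each term: (8/9) ln|(t - 3)| - (8/9) ln|(t + 6)| + C


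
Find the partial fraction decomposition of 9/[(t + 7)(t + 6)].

9/(t + 7)(t + 6) = A/(t + 7) + B/(t + 6). A = 9/(-7 + 6) = -9, B = 9/(-6 + 7) = 9
Result: -9/(t + 7) + 9/(t + 6)


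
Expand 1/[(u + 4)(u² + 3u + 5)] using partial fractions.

Cover-up at u = -4: A = 1/((-4)² + 3·(-4) + 5) = 1/9. Then B = -A = -1/9, C = -A·(3 - 4) = 1/9
Result: (1/9)/(u + 4) - ((1/9)u - 1/9)/(u² + 3u + 5)


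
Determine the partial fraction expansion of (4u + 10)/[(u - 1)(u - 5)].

At u=1: A = (4·1 + 10)/(1 - 5) = -7/2. At u=5: B = (4·5 + 10)/(5 - 1) = 15/2
Result: (-7/2)/(u - 1) + (15/2)/(u - 5)


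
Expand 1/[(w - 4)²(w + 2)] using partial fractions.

Cover-up at w=-2: R = 1/(-2 - 4)² = 1/36. Cover-up at w=4: Q = 1/(4 + 2) = 1/6. Comparing w² coeff: P = -R = -1/36
Result: (-1/36)/(w - 4) + (1/6)/(w - 4)² + (1/36)/(w + 2)


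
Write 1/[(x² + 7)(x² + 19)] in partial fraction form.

Coefficient matching gives A = C = 0, B = 1/(19-7) = 1/12, D = -B = -1/12
Result: (1/12)/(x² + 7) - (1/12)/(x² + 19)


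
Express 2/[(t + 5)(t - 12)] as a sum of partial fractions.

2/(t + 5)(t - 12) = α/(t + 5) + β/(t - 12). α = 2/(-5 - 12) = -2/17, β = 2/(12 + 5) = 2/17
Result: (-2/17)/(t + 5) + (2/17)/(t - 12)


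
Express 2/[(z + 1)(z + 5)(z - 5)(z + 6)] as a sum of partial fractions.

Using Heaviside cover-up: (-1/60)/(z + 1) + (1/20)/(z + 5) + (1/330)/(z - 5) - (2/55)/(z + 6)


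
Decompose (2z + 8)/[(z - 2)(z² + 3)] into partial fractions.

At z=2: P = (2·2 + 8)/(2² + 3) = 12/7. Q = -P = -12/7, R = 2 - 2·P = -10/7
Result: (12/7)/(z - 2) - ((12/7)z + 10/7)/(z² + 3)


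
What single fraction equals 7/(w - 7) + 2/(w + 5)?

Common denominator (w - 7)(w + 5). Numerator: 7(w + 5) + 2(w - 7) = (7w + 35) + (2w - 14) = 9w + 21
Result: (9w + 21)/[(w - 7)(w + 5)]


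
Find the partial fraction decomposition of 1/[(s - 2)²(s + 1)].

Cover-up at s=-1: R = 1/(-1 - 2)² = 1/9. Cover-up at s=2: Q = 1/(2 + 1) = 1/3. Comparing s² coeff: P = -R = -1/9
Result: (-1/9)/(s - 2) + (1/3)/(s - 2)² + (1/9)/(s + 1)


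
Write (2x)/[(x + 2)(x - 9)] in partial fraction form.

At x=-2: A = (2·(-2) + 0)/(-2 - 9) = 4/11. At x=9: B = (2·9 + 0)/(9 + 2) = 18/11
Result: (4/11)/(x + 2) + (18/11)/(x - 9)


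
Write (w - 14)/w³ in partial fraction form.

(w - 14) = Aw² + Bw + C. At w = 0: C = 1·0 - 14 = -14. Coefficients: A = 0, B = 1
Result: 1/w² - 14/w³


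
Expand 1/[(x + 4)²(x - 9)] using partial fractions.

Cover-up at x=9: γ = 1/(9 + 4)² = 1/169. Cover-up at x=-4: β = 1/(-4 - 9) = -1/13. Comparing x² coeff: α = -γ = -1/169
Result: (-1/169)/(x + 4) - (1/13)/(x + 4)² + (1/169)/(x - 9)


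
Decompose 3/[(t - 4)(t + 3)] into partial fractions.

3/(t - 4)(t + 3) = α/(t - 4) + β/(t + 3). α = 3/(4 + 3) = 3/7, β = 3/(-3 - 4) = -3/7
Result: (3/7)/(t - 4) - (3/7)/(t + 3)


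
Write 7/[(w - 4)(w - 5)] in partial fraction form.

7/(w - 4)(w - 5) = A/(w - 4) + B/(w - 5). A = 7/(4 - 5) = -7, B = 7/(5 - 4) = 7
Result: -7/(w - 4) + 7/(w - 5)


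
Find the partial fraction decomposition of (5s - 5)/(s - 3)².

(5s - 5) = α(s - 3) + β. At s = 3: β = 5·3 - 5 = 10. Coeff of s: α = 5
Result: 5/(s - 3) + 10/(s - 3)²


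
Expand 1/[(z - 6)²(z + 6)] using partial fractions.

Cover-up at z=-6: C = 1/(-6 - 6)² = 1/144. Cover-up at z=6: B = 1/(6 + 6) = 1/12. Comparing z² coeff: A = -C = -1/144
Result: (-1/144)/(z - 6) + (1/12)/(z - 6)² + (1/144)/(z + 6)


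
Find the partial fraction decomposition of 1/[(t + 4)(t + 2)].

1/(t + 4)(t + 2) = α/(t + 4) + β/(t + 2). α = 1/(-4 + 2) = -1/2, β = 1/(-2 + 4) = 1/2
Result: (-1/2)/(t + 4) + (1/2)/(t + 2)


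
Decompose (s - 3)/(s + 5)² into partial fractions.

(s - 3) = α(s + 5) + β. At s = -5: β = 1·(-5) - 3 = -8. Coeff of s: α = 1
Result: 1/(s + 5) - 8/(s + 5)²


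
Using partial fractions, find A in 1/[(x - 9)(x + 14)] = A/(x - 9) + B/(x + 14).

Cover-up at x = 9: A = 1/(9 + 14) = 1/23


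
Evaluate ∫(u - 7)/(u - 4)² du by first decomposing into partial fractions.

Decompose: P = 1, Q = 1·4 - 7 = -3, so (u - 7)/(u - 4)² = 1/(u - 4) - 3/(u - 4)². Integrate: ∫ P/(u - 4) du = ln|(u - 4)|; ∫ Q/(u - 4)² du = 3/(u - 4). Sum: ln|(u - 4)| + 3/(u - 4) + C


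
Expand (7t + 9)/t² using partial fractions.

(7t + 9) = αt + β. At t = 0: β = 7·0 + 9 = 9. Coeff of t: α = 7
Result: 7/t + 9/t²


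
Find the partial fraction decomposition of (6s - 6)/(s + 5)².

(6s - 6) = P(s + 5) + Q. At s = -5: Q = 6·(-5) - 6 = -36. Coeff of s: P = 6
Result: 6/(s + 5) - 36/(s + 5)²


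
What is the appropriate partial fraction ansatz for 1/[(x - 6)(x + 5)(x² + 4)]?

Two linear + quadratic: α/(x - 6) + β/(x + 5) + (γx + δ)/(x² + 4)


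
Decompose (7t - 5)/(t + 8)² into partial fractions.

(7t - 5) = α(t + 8) + β. At t = -8: β = 7·(-8) - 5 = -61. Coeff of t: α = 7
Result: 7/(t + 8) - 61/(t + 8)²


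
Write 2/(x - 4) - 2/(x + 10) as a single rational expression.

Common denominator (x - 4)(x + 10). Numerator: 2(x + 10) - 2(x - 4) = (2x + 20) - (2x - 8) = 28
Result: (28)/[(x - 4)(x + 10)]


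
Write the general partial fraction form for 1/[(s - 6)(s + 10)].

Distinct linear factors: α/(s - 6) + β/(s + 10)


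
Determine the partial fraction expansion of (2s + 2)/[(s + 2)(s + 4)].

At s=-2: P = (2·(-2) + 2)/(-2 + 4) = -1. At s=-4: Q = (2·(-4) + 2)/(-4 + 2) = 3
Result: -1/(s + 2) + 3/(s + 4)


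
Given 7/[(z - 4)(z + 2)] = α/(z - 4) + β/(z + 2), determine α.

Cover-up at z = 4: α = 7/(4 + 2) = 7/6


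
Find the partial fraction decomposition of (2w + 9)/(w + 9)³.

(2w + 9) = α(w + 9)² + β(w + 9) + γ. At w = -9: γ = 2·(-9) + 9 = -9. Coefficients: α = 0, β = 2
Result: 2/(w + 9)² - 9/(w + 9)³


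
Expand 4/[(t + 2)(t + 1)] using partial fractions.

4/(t + 2)(t + 1) = P/(t + 2) + Q/(t + 1). P = 4/(-2 + 1) = -4, Q = 4/(-1 + 2) = 4
Result: -4/(t + 2) + 4/(t + 1)


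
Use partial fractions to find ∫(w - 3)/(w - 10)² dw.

Decompose: α = 1, β = 1·10 - 3 = 7, so (w - 3)/(w - 10)² = 1/(w - 10) + 7/(w - 10)². Integrate: ∫ α/(w - 10) dw = ln|(w - 10)|; ∫ β/(w - 10)² dw = -7/(w - 10). Sum: ln|(w - 10)| - 7/(w - 10) + C


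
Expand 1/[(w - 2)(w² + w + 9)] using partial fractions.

Cover-up at w = 2: A = 1/(2² + 1·2 + 9) = 1/15. Then B = -A = -1/15, C = -A·(1 + 2) = -1/5
Result: (1/15)/(w - 2) - ((1/15)w + 1/5)/(w² + w + 9)


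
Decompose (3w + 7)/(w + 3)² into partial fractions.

(3w + 7) = A(w + 3) + B. At w = -3: B = 3·(-3) + 7 = -2. Coeff of w: A = 3
Result: 3/(w + 3) - 2/(w + 3)²


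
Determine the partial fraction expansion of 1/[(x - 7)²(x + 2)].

Cover-up at x=-2: γ = 1/(-2 - 7)² = 1/81. Cover-up at x=7: β = 1/(7 + 2) = 1/9. Comparing x² coeff: α = -γ = -1/81
Result: (-1/81)/(x - 7) + (1/9)/(x - 7)² + (1/81)/(x + 2)


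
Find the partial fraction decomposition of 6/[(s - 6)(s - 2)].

6/(s - 6)(s - 2) = P/(s - 6) + Q/(s - 2). P = 6/(6 - 2) = 3/2, Q = 6/(2 - 6) = -3/2
Result: (3/2)/(s - 6) - (3/2)/(s - 2)


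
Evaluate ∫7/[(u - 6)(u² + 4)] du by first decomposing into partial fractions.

Cover-up at u=6: A = 7/(6²+4) = 7/40. Coeff matching: B = -7/40, C = -21/20. Decomposition: (7/40)/(u - 6) - ((7/40)u + 21/20)/(u² + 4). Integrate: linear → ln, quadratic → (1/2)ln + arctan: (7/40) ln|(u - 6)| - (7/80) ln(u² + 4) - (21/40) arctan(u/2) + C


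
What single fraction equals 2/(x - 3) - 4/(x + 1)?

Common denominator (x - 3)(x + 1). Numerator: 2(x + 1) - 4(x - 3) = (2x + 2) - (4x - 12) = -2x + 14
Result: (-2x + 14)/[(x - 3)(x + 1)]


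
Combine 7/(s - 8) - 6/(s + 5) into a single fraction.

Common denominator (s - 8)(s + 5). Numerator: 7(s + 5) - 6(s - 8) = (7s + 35) - (6s - 48) = s + 83
Result: (s + 83)/[(s - 8)(s + 5)]


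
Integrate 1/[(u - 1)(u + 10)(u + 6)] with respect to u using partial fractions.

Cover-up: P = 1/77, Q = 1/44, R = -1/28. Decomposition: (1/77)/(u - 1) + (1/44)/(u + 10) - (1/28)/(u + 6). Integrate each term: (1/77) ln|(u - 1)| + (1/44) ln|(u + 10)| - (1/28) ln|(u + 6)| + C


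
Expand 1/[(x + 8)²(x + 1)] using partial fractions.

Cover-up at x=-1: γ = 1/(-1 + 8)² = 1/49. Cover-up at x=-8: β = 1/(-8 + 1) = -1/7. Comparing x² coeff: α = -γ = -1/49
Result: (-1/49)/(x + 8) - (1/7)/(x + 8)² + (1/49)/(x + 1)


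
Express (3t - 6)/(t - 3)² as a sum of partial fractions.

(3t - 6) = A(t - 3) + B. At t = 3: B = 3·3 - 6 = 3. Coeff of t: A = 3
Result: 3/(t - 3) + 3/(t - 3)²


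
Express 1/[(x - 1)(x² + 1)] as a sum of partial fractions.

Cover-up at x = 1: P = 1/(1² + 1) = 1/2. Then Q = -P = -1/2, R = -P·(0 + 1) = -1/2
Result: (1/2)/(x - 1) - ((1/2)x + 1/2)/(x² + 1)


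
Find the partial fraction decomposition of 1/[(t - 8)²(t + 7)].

Cover-up at t=-7: γ = 1/(-7 - 8)² = 1/225. Cover-up at t=8: β = 1/(8 + 7) = 1/15. Comparing t² coeff: α = -γ = -1/225
Result: (-1/225)/(t - 8) + (1/15)/(t - 8)² + (1/225)/(t + 7)


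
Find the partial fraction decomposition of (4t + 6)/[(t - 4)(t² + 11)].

At t=4: α = (4·4 + 6)/(4² + 11) = 22/27. β = -α = -22/27, γ = 4 - 4·α = 20/27
Result: (22/27)/(t - 4) - ((22/27)t - 20/27)/(t² + 11)


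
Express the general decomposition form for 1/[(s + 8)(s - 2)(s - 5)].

Three distinct linear factors: P/(s + 8) + Q/(s - 2) + R/(s - 5)


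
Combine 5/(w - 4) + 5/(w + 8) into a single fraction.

Common denominator (w - 4)(w + 8). Numerator: 5(w + 8) + 5(w - 4) = (5w + 40) + (5w - 20) = 10w + 20
Result: (10w + 20)/[(w - 4)(w + 8)]


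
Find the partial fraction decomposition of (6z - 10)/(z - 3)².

(6z - 10) = A(z - 3) + B. At z = 3: B = 6·3 - 10 = 8. Coeff of z: A = 6
Result: 6/(z - 3) + 8/(z - 3)²


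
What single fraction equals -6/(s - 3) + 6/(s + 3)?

Common denominator (s - 3)(s + 3). Numerator: -6(s + 3) + 6(s - 3) = (-6s - 18) + (6s - 18) = -36
Result: (-36)/[(s - 3)(s + 3)]


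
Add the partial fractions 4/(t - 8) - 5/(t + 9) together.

Common denominator (t - 8)(t + 9). Numerator: 4(t + 9) - 5(t - 8) = (4t + 36) - (5t - 40) = -t + 76
Result: (-t + 76)/[(t - 8)(t + 9)]


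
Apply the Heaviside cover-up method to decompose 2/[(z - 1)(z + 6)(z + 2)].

Cover (z - 1), z=1: A = 2/[(1 + 6)(1 + 2)] = 2/21. Cover (z + 6), z=-6: B = 2/[(-6 - 1)(-6 + 2)] = 1/14. Cover (z + 2), z=-2: C = 2/[(-2 - 1)(-2 + 6)] = -1/6.
Result: (2/21)/(z - 1) + (1/14)/(z + 6) - (1/6)/(z + 2)


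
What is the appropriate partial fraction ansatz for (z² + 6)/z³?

Repeated linear factor (power 3): α/z + β/z² + γ/z³


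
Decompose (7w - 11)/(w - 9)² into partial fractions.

(7w - 11) = A(w - 9) + B. At w = 9: B = 7·9 - 11 = 52. Coeff of w: A = 7
Result: 7/(w - 9) + 52/(w - 9)²


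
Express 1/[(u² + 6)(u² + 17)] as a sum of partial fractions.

Coefficient matching gives α = γ = 0, β = 1/(17-6) = 1/11, δ = -β = -1/11
Result: (1/11)/(u² + 6) - (1/11)/(u² + 17)


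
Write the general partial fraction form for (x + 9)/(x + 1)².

Repeated linear factor: A/(x + 1) + B/(x + 1)²


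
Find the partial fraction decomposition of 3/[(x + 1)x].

3/(x + 1)x = α/(x + 1) + β/x. α = 3/(-1 - 0) = -3, β = 3/(0 + 1) = 3
Result: -3/(x + 1) + 3/x


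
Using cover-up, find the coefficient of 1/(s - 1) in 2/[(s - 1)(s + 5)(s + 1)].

Cover (s - 1), set s=1: 2/[(1 + 5)(1 + 1)] = 1/6


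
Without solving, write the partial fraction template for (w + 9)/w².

Repeated linear factor: A/w + B/w²


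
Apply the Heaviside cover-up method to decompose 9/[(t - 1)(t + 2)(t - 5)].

Cover (t - 1), t=1: α = 9/[(1 + 2)(1 - 5)] = -3/4. Cover (t + 2), t=-2: β = 9/[(-2 - 1)(-2 - 5)] = 3/7. Cover (t - 5), t=5: γ = 9/[(5 - 1)(5 + 2)] = 9/28.
Result: (-3/4)/(t - 1) + (3/7)/(t + 2) + (9/28)/(t - 5)


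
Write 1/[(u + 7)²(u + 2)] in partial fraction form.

Cover-up at u=-2: γ = 1/(-2 + 7)² = 1/25. Cover-up at u=-7: β = 1/(-7 + 2) = -1/5. Comparing u² coeff: α = -γ = -1/25
Result: (-1/25)/(u + 7) - (1/5)/(u + 7)² + (1/25)/(u + 2)
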